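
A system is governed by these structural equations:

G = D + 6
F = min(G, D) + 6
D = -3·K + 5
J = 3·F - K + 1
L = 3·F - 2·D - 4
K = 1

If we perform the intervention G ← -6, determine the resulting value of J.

0

do(G=-6) replaces the equation G = D + 6 with the constant G = -6.
D = -3·K + 5  [with K=1]  = 2
F = min(G, D) + 6  [with G=-6, D=2]  = 0
J = 3·F - K + 1  [with F=0, K=1]  = 0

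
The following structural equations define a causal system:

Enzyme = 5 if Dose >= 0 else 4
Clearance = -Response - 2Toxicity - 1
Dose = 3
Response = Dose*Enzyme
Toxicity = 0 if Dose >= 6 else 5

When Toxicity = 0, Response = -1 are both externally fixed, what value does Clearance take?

0

The joint intervention fixes Toxicity = 0, Response = -1, removing each variable's own equation.
Clearance = -Response - 2Toxicity - 1  [with Response=-1, Toxicity=0]  = 0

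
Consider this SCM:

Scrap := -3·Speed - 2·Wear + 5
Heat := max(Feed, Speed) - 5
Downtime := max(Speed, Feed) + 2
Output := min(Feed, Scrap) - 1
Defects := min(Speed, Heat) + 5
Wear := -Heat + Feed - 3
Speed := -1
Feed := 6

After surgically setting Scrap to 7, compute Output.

Intervening sets Scrap = 7 and removes its equation (Scrap := -3·Speed - 2·Wear + 5).
Output = min(Feed, Scrap) - 1  [with Feed=6, Scrap=7]  = 5

5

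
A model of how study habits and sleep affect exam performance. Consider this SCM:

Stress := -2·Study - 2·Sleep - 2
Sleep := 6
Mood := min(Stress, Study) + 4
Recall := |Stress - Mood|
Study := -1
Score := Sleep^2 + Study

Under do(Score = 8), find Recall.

Under do(Score=8), the mechanism Score := Sleep^2 + Study is discarded; Score is fixed at 8.
Since Recall is not a descendant of the intervened variable, it is unaffected.
Stress = -2·Study - 2·Sleep - 2  [with Study=-1, Sleep=6]  = -12
Mood = min(Stress, Study) + 4  [with Stress=-12, Study=-1]  = -8
Recall = |Stress - Mood|  [with Stress=-12, Mood=-8]  = 4

4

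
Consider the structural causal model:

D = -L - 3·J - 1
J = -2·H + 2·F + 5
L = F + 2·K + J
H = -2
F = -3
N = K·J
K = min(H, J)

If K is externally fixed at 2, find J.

Under do(K=2), the mechanism K = min(H, J) is discarded; K is fixed at 2.
Since J is not a descendant of the intervened variable, it is unaffected.
J = -2·H + 2·F + 5  [with H=-2, F=-3]  = 3

3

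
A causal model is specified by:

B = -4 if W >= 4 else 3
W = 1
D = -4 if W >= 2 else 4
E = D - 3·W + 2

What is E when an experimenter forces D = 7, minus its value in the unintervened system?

3

The intervention breaks the incoming arrows to D: D = -4 if W >= 2 else 4 no longer applies, and D = 7.
E = D - 3·W + 2  [with D=7, W=1]  = 6
Without intervention: D = -4 if W >= 2 else 4  [with W=1]  = 4; E = D - 3·W + 2  [with D=4, W=1]  = 3.
Change = 6 − 3 = 3.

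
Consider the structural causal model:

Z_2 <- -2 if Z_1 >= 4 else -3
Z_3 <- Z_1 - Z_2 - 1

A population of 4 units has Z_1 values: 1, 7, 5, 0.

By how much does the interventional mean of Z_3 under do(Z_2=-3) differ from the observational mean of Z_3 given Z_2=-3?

2.75

do(Z_2=-3) breaks Z_2's dependence on Z_1. With Z_2=-3 fixed, Z_3 across the units is 3, 9, 7, 2, mean 5.25.
Observing Z_2=-3 restricts to units where Z_2's equation naturally yields -3: Z_1 ∈ {1, 0}. In that subpopulation Z_3 = 3, 2, mean 2.5.
Difference = 5.25 − 2.5 = 2.75.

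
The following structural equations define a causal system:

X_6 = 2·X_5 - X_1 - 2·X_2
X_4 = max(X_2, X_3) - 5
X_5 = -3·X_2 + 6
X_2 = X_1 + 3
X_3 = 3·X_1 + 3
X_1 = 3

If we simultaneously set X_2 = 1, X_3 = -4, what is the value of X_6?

Under do(X_2 = 1, X_3 = -4), each intervened variable's structural equation is replaced by its fixed value.
X_5 = -3·X_2 + 6  [with X_2=1]  = 3
X_6 = 2·X_5 - X_1 - 2·X_2  [with X_5=3, X_1=3, X_2=1]  = 1

1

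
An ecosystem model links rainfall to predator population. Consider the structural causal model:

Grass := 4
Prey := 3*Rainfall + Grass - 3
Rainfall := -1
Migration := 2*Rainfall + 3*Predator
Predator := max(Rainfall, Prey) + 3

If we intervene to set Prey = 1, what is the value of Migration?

do(Prey=1) replaces the equation Prey := 3*Rainfall + Grass - 3 with the constant Prey = 1.
Predator = max(Rainfall, Prey) + 3  [with Rainfall=-1, Prey=1]  = 4
Migration = 2*Rainfall + 3*Predator  [with Rainfall=-1, Predator=4]  = 10

10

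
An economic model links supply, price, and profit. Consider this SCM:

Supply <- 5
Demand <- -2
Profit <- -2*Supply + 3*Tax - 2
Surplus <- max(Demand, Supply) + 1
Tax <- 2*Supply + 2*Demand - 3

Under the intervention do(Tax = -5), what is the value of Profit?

-27

The intervention breaks the incoming arrows to Tax: Tax <- 2*Supply + 2*Demand - 3 no longer applies, and Tax = -5.
Profit = -2*Supply + 3*Tax - 2  [with Supply=5, Tax=-5]  = -27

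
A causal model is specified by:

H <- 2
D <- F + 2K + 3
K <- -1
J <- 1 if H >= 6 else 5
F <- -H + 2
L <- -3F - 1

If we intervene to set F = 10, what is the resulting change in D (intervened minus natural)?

do(F=10) replaces the equation F <- -H + 2 with the constant F = 10.
D = F + 2K + 3  [with F=10, K=-1]  = 11
Without intervention: F = -H + 2  [with H=2]  = 0; D = F + 2K + 3  [with F=0, K=-1]  = 1.
Change = 11 − 1 = 10.

10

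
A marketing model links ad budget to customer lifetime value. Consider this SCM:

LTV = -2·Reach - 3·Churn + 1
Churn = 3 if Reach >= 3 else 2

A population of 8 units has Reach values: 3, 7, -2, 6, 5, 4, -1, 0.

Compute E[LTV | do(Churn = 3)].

Every unit gets Churn=3 under the intervention. LTV values become -14, -22, -4, -20, -18, -16, -6, -8; E[LTV|do(Churn=3)] = -13.5.

-13.5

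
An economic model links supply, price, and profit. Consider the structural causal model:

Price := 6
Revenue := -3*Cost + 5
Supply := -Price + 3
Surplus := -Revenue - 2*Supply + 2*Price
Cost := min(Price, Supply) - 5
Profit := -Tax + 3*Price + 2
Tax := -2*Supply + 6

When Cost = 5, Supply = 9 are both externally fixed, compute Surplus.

The joint intervention fixes Cost = 5, Supply = 9, removing each variable's own equation.
Revenue = -3*Cost + 5  [with Cost=5]  = -10
Surplus = -Revenue - 2*Supply + 2*Price  [with Revenue=-10, Supply=9, Price=6]  = 4

4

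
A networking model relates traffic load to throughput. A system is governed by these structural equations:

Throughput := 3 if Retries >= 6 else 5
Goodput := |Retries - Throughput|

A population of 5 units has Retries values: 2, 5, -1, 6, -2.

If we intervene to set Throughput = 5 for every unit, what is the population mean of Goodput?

Under do(Throughput=5), Throughput's equation is replaced by Throughput=5 for every unit. Per-unit Goodput: 3, 0, 6, 1, 7. Mean = 3.4.

3.4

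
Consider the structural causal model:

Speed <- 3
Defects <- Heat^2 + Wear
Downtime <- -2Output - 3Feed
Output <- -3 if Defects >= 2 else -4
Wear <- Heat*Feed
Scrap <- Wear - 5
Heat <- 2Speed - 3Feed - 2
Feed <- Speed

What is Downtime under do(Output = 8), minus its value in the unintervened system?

-22

do(Output=8) replaces the equation Output <- -3 if Defects >= 2 else -4 with the constant Output = 8.
Feed = Speed  [with Speed=3]  = 3
Downtime = -2Output - 3Feed  [with Output=8, Feed=3]  = -25
Without intervention: Feed = Speed  [with Speed=3]  = 3; Heat = 2Speed - 3Feed - 2  [with Speed=3, Feed=3]  = -5; Wear = Heat*Feed  [with Heat=-5, Feed=3]  = -15; Defects = Heat^2 + Wear  [with Heat=-5, Wear=-15]  = 10; Output = -3 if Defects >= 2 else -4  [with Defects=10]  = -3; Downtime = -2Output - 3Feed  [with Output=-3, Feed=3]  = -3.
Change = -25 − (-3) = -22.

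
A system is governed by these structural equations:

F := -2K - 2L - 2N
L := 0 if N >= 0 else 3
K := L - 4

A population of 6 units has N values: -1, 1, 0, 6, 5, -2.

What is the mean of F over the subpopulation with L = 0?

E[F|L=0] averages over only the 4 units with L=0 (N = 1, 0, 6, 5): F = 6, 8, -4, -2, mean 2.

2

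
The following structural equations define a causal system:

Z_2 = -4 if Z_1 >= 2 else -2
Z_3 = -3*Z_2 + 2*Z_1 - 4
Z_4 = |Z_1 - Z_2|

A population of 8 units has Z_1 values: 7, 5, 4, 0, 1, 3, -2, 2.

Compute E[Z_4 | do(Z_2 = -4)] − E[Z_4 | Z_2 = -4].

-1.7

Every unit gets Z_2=-4 under the intervention. Z_4 values become 11, 9, 8, 4, 5, 7, 2, 6; E[Z_4|do(Z_2=-4)] = 6.5.
Conditioning on Z_2=-4 selects the 5 unit(s) with Z_1 ∈ {7, 5, 4, 3, 2}. Their Z_4 values: 11, 9, 8, 7, 6. Mean = 8.2.
Difference = 6.5 − 8.2 = -1.7.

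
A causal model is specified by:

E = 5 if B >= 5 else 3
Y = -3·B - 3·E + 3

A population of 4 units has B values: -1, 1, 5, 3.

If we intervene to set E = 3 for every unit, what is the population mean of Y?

-12

The intervention sets E=3 in all 4 units regardless of B. Recomputing Y per unit gives -3, -9, -21, -15; average -12.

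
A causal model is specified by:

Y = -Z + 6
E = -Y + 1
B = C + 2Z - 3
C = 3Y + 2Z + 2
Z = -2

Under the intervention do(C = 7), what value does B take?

0

do(C=7) replaces the equation C = 3Y + 2Z + 2 with the constant C = 7.
B = C + 2Z - 3  [with C=7, Z=-2]  = 0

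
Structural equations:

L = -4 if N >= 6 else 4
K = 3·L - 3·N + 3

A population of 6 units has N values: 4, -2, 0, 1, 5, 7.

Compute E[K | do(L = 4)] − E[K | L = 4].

Under do(L=4), L's equation is replaced by L=4 for every unit. Per-unit K: 3, 21, 15, 12, 0, -6. Mean = 7.5.
Observing L=4 restricts to units where L's equation naturally yields 4: N ∈ {4, -2, 0, 1, 5}. In that subpopulation K = 3, 21, 15, 12, 0, mean 10.2.
Difference = 7.5 − 10.2 = -2.7.

-2.7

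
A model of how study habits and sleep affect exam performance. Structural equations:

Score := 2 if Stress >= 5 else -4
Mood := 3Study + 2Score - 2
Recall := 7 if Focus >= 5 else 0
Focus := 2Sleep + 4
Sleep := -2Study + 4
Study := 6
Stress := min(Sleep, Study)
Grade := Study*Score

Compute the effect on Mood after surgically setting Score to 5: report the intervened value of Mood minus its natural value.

The intervention breaks the incoming arrows to Score: Score := 2 if Stress >= 5 else -4 no longer applies, and Score = 5.
Mood = 3Study + 2Score - 2  [with Study=6, Score=5]  = 26
Without intervention: Sleep = -2Study + 4  [with Study=6]  = -8; Stress = min(Sleep, Study)  [with Sleep=-8, Study=6]  = -8; Score = 2 if Stress >= 5 else -4  [with Stress=-8]  = -4; Mood = 3Study + 2Score - 2  [with Study=6, Score=-4]  = 8.
Change = 26 − 8 = 18.

18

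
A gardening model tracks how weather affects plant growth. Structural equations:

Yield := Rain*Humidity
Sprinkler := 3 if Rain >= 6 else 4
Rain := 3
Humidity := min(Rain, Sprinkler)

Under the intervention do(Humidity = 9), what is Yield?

The intervention breaks the incoming arrows to Humidity: Humidity := min(Rain, Sprinkler) no longer applies, and Humidity = 9.
Yield = Rain*Humidity  [with Rain=3, Humidity=9]  = 27

27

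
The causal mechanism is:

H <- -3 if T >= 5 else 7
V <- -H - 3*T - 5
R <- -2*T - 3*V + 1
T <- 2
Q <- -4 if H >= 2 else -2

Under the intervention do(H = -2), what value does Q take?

-2

do(H=-2) replaces the equation H <- -3 if T >= 5 else 7 with the constant H = -2.
Q = -4 if H >= 2 else -2  [with H=-2]  = -2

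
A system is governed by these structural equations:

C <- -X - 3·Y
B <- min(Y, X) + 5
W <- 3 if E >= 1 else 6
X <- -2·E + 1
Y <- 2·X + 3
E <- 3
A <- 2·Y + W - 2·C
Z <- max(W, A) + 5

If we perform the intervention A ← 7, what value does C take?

26

Intervening sets A = 7 and removes its equation (A <- 2·Y + W - 2·C).
Since C is not a descendant of the intervened variable, it is unaffected.
X = -2·E + 1  [with E=3]  = -5
Y = 2·X + 3  [with X=-5]  = -7
C = -X - 3·Y  [with X=-5, Y=-7]  = 26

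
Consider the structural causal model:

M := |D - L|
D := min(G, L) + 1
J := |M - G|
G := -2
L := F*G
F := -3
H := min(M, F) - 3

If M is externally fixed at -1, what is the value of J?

The intervention breaks the incoming arrows to M: M := |D - L| no longer applies, and M = -1.
J = |M - G|  [with M=-1, G=-2]  = 1

1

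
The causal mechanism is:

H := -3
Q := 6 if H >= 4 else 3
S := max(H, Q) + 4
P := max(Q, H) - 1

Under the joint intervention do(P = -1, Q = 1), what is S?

Setting P = -1, Q = 1 by intervention discards those variables' equations.
S = max(H, Q) + 4  [with H=-3, Q=1]  = 5

5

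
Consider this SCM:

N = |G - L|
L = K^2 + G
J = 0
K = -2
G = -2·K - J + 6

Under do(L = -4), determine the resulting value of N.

Intervening sets L = -4 and removes its equation (L = K^2 + G).
G = -2·K - J + 6  [with K=-2, J=0]  = 10
N = |G - L|  [with G=10, L=-4]  = 14

14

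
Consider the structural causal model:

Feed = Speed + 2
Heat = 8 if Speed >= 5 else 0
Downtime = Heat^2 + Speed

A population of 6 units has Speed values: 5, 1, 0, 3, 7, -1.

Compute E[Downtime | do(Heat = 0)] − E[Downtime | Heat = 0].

1.75

The intervention sets Heat=0 in all 6 units regardless of Speed. Recomputing Downtime per unit gives 5, 1, 0, 3, 7, -1; average 2.5.
Conditioning on Heat=0 selects the 4 unit(s) with Speed ∈ {1, 0, 3, -1}. Their Downtime values: 1, 0, 3, -1. Mean = 0.75.
Difference = 2.5 − 0.75 = 1.75.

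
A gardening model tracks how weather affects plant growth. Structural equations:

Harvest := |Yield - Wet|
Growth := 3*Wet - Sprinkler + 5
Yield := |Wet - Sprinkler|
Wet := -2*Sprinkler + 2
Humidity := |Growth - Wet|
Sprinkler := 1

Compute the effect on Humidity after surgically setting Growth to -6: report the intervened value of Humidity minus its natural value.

The intervention breaks the incoming arrows to Growth: Growth := 3*Wet - Sprinkler + 5 no longer applies, and Growth = -6.
Wet = -2*Sprinkler + 2  [with Sprinkler=1]  = 0
Humidity = |Growth - Wet|  [with Growth=-6, Wet=0]  = 6
Without intervention: Wet = -2*Sprinkler + 2  [with Sprinkler=1]  = 0; Growth = 3*Wet - Sprinkler + 5  [with Wet=0, Sprinkler=1]  = 4; Humidity = |Growth - Wet|  [with Growth=4, Wet=0]  = 4.
Change = 6 − 4 = 2.

2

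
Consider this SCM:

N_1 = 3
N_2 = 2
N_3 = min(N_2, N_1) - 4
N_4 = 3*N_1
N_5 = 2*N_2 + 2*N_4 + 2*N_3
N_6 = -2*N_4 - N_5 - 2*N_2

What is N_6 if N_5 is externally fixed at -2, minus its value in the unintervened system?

20

The intervention breaks the incoming arrows to N_5: N_5 = 2*N_2 + 2*N_4 + 2*N_3 no longer applies, and N_5 = -2.
N_4 = 3*N_1  [with N_1=3]  = 9
N_6 = -2*N_4 - N_5 - 2*N_2  [with N_4=9, N_5=-2, N_2=2]  = -20
Without intervention: N_3 = min(N_2, N_1) - 4  [with N_2=2, N_1=3]  = -2; N_4 = 3*N_1  [with N_1=3]  = 9; N_5 = 2*N_2 + 2*N_4 + 2*N_3  [with N_2=2, N_4=9, N_3=-2]  = 18; N_6 = -2*N_4 - N_5 - 2*N_2  [with N_4=9, N_5=18, N_2=2]  = -40.
Change = -20 − (-40) = 20.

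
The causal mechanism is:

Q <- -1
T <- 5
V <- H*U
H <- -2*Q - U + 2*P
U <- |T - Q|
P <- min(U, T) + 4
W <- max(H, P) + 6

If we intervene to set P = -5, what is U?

6

Under do(P=-5), the mechanism P <- min(U, T) + 4 is discarded; P is fixed at -5.
Since U is not a descendant of the intervened variable, it is unaffected.
U = |T - Q|  [with T=5, Q=-1]  = 6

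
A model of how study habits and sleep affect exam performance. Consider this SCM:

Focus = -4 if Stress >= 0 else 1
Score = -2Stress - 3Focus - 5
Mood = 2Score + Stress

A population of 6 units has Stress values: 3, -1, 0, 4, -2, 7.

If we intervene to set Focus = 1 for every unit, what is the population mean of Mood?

do(Focus=1) breaks Focus's dependence on Stress. With Focus=1 fixed, Mood across the units is -25, -13, -16, -28, -10, -37, mean -21.5.

-21.5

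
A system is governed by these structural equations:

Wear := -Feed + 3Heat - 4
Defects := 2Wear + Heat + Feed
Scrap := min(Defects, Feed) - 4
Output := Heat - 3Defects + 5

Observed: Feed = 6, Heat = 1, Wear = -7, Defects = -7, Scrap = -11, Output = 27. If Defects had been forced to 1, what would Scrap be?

-3

Intervening sets Defects = 1 and removes its equation (Defects := 2Wear + Heat + Feed).
Scrap = min(Defects, Feed) - 4  [with Defects=1, Feed=6]  = -3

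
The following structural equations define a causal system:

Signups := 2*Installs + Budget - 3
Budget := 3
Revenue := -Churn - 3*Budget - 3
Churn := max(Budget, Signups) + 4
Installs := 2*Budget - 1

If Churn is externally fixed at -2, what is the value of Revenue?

Intervening sets Churn = -2 and removes its equation (Churn := max(Budget, Signups) + 4).
Revenue = -Churn - 3*Budget - 3  [with Churn=-2, Budget=3]  = -10

-10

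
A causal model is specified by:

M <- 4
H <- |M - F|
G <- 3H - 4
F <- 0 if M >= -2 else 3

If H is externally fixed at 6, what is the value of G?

14

The intervention breaks the incoming arrows to H: H <- |M - F| no longer applies, and H = 6.
G = 3H - 4  [with H=6]  = 14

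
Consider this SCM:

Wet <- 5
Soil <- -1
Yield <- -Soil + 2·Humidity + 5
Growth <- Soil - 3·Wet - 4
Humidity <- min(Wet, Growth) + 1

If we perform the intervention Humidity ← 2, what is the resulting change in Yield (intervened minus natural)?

Intervening sets Humidity = 2 and removes its equation (Humidity <- min(Wet, Growth) + 1).
Yield = -Soil + 2·Humidity + 5  [with Soil=-1, Humidity=2]  = 10
Without intervention: Growth = Soil - 3·Wet - 4  [with Soil=-1, Wet=5]  = -20; Humidity = min(Wet, Growth) + 1  [with Wet=5, Growth=-20]  = -19; Yield = -Soil + 2·Humidity + 5  [with Soil=-1, Humidity=-19]  = -32.
Change = 10 − (-32) = 42.

42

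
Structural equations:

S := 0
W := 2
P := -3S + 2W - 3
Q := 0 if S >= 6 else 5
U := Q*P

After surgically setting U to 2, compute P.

1

do(U=2) replaces the equation U := Q*P with the constant U = 2.
P is not downstream of the intervention, so its value is determined by the original equations.
P = -3S + 2W - 3  [with S=0, W=2]  = 1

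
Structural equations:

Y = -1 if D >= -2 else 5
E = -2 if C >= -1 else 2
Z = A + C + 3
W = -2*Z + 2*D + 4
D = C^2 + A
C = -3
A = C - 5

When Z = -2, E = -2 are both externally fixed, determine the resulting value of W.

Setting Z = -2, E = -2 by intervention discards those variables' equations.
A = C - 5  [with C=-3]  = -8
D = C^2 + A  [with C=-3, A=-8]  = 1
W = -2*Z + 2*D + 4  [with Z=-2, D=1]  = 10

10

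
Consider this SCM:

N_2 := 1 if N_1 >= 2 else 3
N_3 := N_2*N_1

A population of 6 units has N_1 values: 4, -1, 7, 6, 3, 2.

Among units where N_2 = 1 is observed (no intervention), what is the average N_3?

4.4

Conditioning on N_2=1 selects the 5 unit(s) with N_1 ∈ {4, 7, 6, 3, 2}. Their N_3 values: 4, 7, 6, 3, 2. Mean = 4.4.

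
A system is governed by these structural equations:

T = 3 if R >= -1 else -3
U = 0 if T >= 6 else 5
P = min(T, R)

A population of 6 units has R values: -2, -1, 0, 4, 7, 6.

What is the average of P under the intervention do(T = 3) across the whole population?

1

Every unit gets T=3 under the intervention. P values become -2, -1, 0, 3, 3, 3; E[P|do(T=3)] = 1.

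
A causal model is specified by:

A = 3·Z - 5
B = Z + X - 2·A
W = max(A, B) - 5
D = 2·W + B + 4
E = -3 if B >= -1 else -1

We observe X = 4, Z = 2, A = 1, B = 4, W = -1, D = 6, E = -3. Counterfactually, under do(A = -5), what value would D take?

42

The intervention breaks the incoming arrows to A: A = 3·Z - 5 no longer applies, and A = -5.
B = Z + X - 2·A  [with Z=2, X=4, A=-5]  = 16
W = max(A, B) - 5  [with A=-5, B=16]  = 11
D = 2·W + B + 4  [with W=11, B=16]  = 42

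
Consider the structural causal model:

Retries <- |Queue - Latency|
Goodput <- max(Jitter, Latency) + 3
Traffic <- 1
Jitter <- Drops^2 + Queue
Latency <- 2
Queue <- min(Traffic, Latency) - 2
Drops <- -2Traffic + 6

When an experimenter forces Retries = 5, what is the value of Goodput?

Under do(Retries=5), the mechanism Retries <- |Queue - Latency| is discarded; Retries is fixed at 5.
Since Goodput is not a descendant of the intervened variable, it is unaffected.
Queue = min(Traffic, Latency) - 2  [with Traffic=1, Latency=2]  = -1
Drops = -2Traffic + 6  [with Traffic=1]  = 4
Jitter = Drops^2 + Queue  [with Drops=4, Queue=-1]  = 15
Goodput = max(Jitter, Latency) + 3  [with Jitter=15, Latency=2]  = 18

18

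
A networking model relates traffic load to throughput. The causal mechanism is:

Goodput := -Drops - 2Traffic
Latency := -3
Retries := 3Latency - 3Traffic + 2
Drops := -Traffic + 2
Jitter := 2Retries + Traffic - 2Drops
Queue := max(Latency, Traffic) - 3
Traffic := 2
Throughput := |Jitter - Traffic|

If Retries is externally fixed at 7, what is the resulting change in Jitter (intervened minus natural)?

The intervention breaks the incoming arrows to Retries: Retries := 3Latency - 3Traffic + 2 no longer applies, and Retries = 7.
Drops = -Traffic + 2  [with Traffic=2]  = 0
Jitter = 2Retries + Traffic - 2Drops  [with Retries=7, Traffic=2, Drops=0]  = 16
Without intervention: Drops = -Traffic + 2  [with Traffic=2]  = 0; Retries = 3Latency - 3Traffic + 2  [with Latency=-3, Traffic=2]  = -13; Jitter = 2Retries + Traffic - 2Drops  [with Retries=-13, Traffic=2, Drops=0]  = -24.
Change = 16 − (-24) = 40.

40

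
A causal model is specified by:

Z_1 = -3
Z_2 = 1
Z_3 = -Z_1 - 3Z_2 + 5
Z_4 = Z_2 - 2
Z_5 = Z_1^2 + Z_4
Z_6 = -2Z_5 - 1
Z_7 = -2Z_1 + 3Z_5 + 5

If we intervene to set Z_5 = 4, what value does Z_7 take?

Under do(Z_5=4), the mechanism Z_5 = Z_1^2 + Z_4 is discarded; Z_5 is fixed at 4.
Z_7 = -2Z_1 + 3Z_5 + 5  [with Z_1=-3, Z_5=4]  = 23

23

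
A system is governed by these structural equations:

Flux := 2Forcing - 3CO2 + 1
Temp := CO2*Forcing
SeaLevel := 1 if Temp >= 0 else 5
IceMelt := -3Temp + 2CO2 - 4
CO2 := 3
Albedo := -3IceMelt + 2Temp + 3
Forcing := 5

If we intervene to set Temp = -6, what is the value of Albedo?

do(Temp=-6) replaces the equation Temp := CO2*Forcing with the constant Temp = -6.
IceMelt = -3Temp + 2CO2 - 4  [with Temp=-6, CO2=3]  = 20
Albedo = -3IceMelt + 2Temp + 3  [with IceMelt=20, Temp=-6]  = -69

-69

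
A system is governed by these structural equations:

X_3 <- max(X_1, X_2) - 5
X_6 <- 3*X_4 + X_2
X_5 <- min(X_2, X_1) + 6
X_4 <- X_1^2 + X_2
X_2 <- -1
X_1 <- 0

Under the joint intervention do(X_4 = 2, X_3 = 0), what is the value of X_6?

5

The joint intervention fixes X_4 = 2, X_3 = 0, removing each variable's own equation.
X_6 = 3*X_4 + X_2  [with X_4=2, X_2=-1]  = 5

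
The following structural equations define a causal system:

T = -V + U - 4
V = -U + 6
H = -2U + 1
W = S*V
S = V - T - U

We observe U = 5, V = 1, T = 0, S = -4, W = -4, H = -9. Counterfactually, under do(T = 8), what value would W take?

-12

do(T=8) replaces the equation T = -V + U - 4 with the constant T = 8.
V = -U + 6  [with U=5]  = 1
S = V - T - U  [with V=1, T=8, U=5]  = -12
W = S*V  [with S=-12, V=1]  = -12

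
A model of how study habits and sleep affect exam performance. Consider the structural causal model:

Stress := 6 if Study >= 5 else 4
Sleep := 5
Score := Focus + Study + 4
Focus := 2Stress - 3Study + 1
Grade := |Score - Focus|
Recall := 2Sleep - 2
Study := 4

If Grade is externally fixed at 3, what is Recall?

8

Intervening sets Grade = 3 and removes its equation (Grade := |Score - Focus|).
Since Recall is not a descendant of the intervened variable, it is unaffected.
Recall = 2Sleep - 2  [with Sleep=5]  = 8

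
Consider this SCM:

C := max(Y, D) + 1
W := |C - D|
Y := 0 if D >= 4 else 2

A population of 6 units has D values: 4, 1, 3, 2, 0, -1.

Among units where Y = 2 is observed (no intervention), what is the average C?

E[C|Y=2] averages over only the 5 units with Y=2 (D = 1, 3, 2, 0, -1): C = 3, 4, 3, 3, 3, mean 3.2.

3.2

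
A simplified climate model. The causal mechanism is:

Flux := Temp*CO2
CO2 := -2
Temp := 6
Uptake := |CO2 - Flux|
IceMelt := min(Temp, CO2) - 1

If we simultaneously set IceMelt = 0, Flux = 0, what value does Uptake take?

Setting IceMelt = 0, Flux = 0 by intervention discards those variables' equations.
Uptake = |CO2 - Flux|  [with CO2=-2, Flux=0]  = 2

2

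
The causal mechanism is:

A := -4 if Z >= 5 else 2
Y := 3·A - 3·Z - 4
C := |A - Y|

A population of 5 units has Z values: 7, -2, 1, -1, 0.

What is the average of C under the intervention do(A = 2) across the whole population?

do(A=2) breaks A's dependence on Z. With A=2 fixed, C across the units is 21, 6, 3, 3, 0, mean 6.6.

6.6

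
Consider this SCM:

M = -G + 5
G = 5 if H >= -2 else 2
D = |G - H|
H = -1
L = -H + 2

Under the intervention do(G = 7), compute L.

3

Under do(G=7), the mechanism G = 5 if H >= -2 else 2 is discarded; G is fixed at 7.
Since L is not a descendant of the intervened variable, it is unaffected.
L = -H + 2  [with H=-1]  = 3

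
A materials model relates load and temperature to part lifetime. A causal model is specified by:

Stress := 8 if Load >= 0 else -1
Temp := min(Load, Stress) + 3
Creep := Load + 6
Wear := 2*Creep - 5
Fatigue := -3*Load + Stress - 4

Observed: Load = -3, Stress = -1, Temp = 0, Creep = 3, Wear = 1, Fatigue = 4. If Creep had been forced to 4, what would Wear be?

Intervening sets Creep = 4 and removes its equation (Creep := Load + 6).
Wear = 2*Creep - 5  [with Creep=4]  = 3

3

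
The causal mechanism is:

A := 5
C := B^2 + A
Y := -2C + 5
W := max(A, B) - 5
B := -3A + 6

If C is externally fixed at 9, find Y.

-13

Intervening sets C = 9 and removes its equation (C := B^2 + A).
Y = -2C + 5  [with C=9]  = -13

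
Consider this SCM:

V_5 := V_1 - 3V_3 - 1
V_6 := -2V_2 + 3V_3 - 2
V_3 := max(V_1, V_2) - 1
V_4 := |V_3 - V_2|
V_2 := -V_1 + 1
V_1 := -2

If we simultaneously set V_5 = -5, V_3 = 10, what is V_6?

22

The joint intervention fixes V_5 = -5, V_3 = 10, removing each variable's own equation.
V_2 = -V_1 + 1  [with V_1=-2]  = 3
V_6 = -2V_2 + 3V_3 - 2  [with V_2=3, V_3=10]  = 22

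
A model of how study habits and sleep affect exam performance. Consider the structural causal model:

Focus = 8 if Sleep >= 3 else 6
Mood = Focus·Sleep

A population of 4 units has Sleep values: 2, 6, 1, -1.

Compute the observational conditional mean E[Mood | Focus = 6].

4

E[Mood|Focus=6] averages over only the 3 units with Focus=6 (Sleep = 2, 1, -1): Mood = 12, 6, -6, mean 4.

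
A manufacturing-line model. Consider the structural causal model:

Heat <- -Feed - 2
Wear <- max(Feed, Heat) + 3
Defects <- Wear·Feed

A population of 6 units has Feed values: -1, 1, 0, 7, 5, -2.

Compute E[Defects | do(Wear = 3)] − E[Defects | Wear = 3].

8

Under do(Wear=3), Wear's equation is replaced by Wear=3 for every unit. Per-unit Defects: -3, 3, 0, 21, 15, -6. Mean = 5.
Observing Wear=3 restricts to units where Wear's equation naturally yields 3: Feed ∈ {0, -2}. In that subpopulation Defects = 0, -6, mean -3.
Difference = 5 − (-3) = 8.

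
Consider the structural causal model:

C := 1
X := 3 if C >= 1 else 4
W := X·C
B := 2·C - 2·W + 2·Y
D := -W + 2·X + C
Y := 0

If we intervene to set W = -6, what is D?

Under do(W=-6), the mechanism W := X·C is discarded; W is fixed at -6.
X = 3 if C >= 1 else 4  [with C=1]  = 3
D = -W + 2·X + C  [with W=-6, X=3, C=1]  = 13

13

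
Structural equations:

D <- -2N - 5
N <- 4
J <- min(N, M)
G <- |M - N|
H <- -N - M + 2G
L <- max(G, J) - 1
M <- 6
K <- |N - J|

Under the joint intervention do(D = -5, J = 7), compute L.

Setting D = -5, J = 7 by intervention discards those variables' equations.
G = |M - N|  [with M=6, N=4]  = 2
L = max(G, J) - 1  [with G=2, J=7]  = 6

6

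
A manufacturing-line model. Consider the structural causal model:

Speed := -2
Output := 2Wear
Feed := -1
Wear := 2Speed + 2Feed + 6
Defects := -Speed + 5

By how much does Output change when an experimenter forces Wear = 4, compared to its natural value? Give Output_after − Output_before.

8

do(Wear=4) replaces the equation Wear := 2Speed + 2Feed + 6 with the constant Wear = 4.
Output = 2Wear  [with Wear=4]  = 8
Without intervention: Wear = 2Speed + 2Feed + 6  [with Speed=-2, Feed=-1]  = 0; Output = 2Wear  [with Wear=0]  = 0.
Change = 8 − 0 = 8.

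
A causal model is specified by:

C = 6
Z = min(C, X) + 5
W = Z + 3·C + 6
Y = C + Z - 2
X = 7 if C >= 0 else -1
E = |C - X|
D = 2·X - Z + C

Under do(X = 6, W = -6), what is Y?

The joint intervention fixes X = 6, W = -6, removing each variable's own equation.
Z = min(C, X) + 5  [with C=6, X=6]  = 11
Y = C + Z - 2  [with C=6, Z=11]  = 15

15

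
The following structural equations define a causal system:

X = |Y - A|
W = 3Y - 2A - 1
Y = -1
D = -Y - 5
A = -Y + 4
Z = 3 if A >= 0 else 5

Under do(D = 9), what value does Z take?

do(D=9) replaces the equation D = -Y - 5 with the constant D = 9.
No directed path runs from D to Z, so Z keeps its natural value.
A = -Y + 4  [with Y=-1]  = 5
Z = 3 if A >= 0 else 5  [with A=5]  = 3

3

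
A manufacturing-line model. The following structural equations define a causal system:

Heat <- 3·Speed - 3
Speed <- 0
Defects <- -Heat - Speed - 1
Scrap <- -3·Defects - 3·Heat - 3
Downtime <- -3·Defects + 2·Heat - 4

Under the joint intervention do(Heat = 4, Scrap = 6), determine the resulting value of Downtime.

Setting Heat = 4, Scrap = 6 by intervention discards those variables' equations.
Defects = -Heat - Speed - 1  [with Heat=4, Speed=0]  = -5
Downtime = -3·Defects + 2·Heat - 4  [with Defects=-5, Heat=4]  = 19

19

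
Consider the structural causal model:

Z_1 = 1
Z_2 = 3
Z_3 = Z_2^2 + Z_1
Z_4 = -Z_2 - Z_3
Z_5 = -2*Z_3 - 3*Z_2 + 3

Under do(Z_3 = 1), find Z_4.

The intervention breaks the incoming arrows to Z_3: Z_3 = Z_2^2 + Z_1 no longer applies, and Z_3 = 1.
Z_4 = -Z_2 - Z_3  [with Z_2=3, Z_3=1]  = -4

-4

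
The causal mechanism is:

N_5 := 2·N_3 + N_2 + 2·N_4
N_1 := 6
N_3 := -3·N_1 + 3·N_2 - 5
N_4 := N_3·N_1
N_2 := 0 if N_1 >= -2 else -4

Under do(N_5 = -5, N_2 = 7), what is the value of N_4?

Setting N_5 = -5, N_2 = 7 by intervention discards those variables' equations.
N_3 = -3·N_1 + 3·N_2 - 5  [with N_1=6, N_2=7]  = -2
N_4 = N_3·N_1  [with N_3=-2, N_1=6]  = -12

-12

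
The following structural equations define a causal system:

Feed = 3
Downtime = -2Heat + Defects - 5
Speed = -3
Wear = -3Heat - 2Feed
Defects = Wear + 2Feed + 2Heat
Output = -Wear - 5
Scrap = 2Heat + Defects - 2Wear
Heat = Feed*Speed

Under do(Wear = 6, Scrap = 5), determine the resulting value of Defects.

Setting Wear = 6, Scrap = 5 by intervention discards those variables' equations.
Heat = Feed*Speed  [with Feed=3, Speed=-3]  = -9
Defects = Wear + 2Feed + 2Heat  [with Wear=6, Feed=3, Heat=-9]  = -6

-6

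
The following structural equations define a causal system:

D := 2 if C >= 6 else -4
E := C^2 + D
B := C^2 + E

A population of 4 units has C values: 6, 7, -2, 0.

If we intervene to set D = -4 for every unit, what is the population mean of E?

Every unit gets D=-4 under the intervention. E values become 32, 45, 0, -4; E[E|do(D=-4)] = 18.25.

18.25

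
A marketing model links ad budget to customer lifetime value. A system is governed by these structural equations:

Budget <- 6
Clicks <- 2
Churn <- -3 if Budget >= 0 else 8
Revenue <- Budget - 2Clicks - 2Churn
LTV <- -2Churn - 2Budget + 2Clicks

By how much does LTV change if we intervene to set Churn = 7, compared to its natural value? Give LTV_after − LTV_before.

do(Churn=7) replaces the equation Churn <- -3 if Budget >= 0 else 8 with the constant Churn = 7.
LTV = -2Churn - 2Budget + 2Clicks  [with Churn=7, Budget=6, Clicks=2]  = -22
Without intervention: Churn = -3 if Budget >= 0 else 8  [with Budget=6]  = -3; LTV = -2Churn - 2Budget + 2Clicks  [with Churn=-3, Budget=6, Clicks=2]  = -2.
Change = -22 − (-2) = -20.

-20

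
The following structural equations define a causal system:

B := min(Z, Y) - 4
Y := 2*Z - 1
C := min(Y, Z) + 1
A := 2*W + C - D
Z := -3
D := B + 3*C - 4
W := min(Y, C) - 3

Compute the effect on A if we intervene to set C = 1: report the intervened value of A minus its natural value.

-14

The intervention breaks the incoming arrows to C: C := min(Y, Z) + 1 no longer applies, and C = 1.
Y = 2*Z - 1  [with Z=-3]  = -7
B = min(Z, Y) - 4  [with Z=-3, Y=-7]  = -11
W = min(Y, C) - 3  [with Y=-7, C=1]  = -10
D = B + 3*C - 4  [with B=-11, C=1]  = -12
A = 2*W + C - D  [with W=-10, C=1, D=-12]  = -7
Without intervention: Y = 2*Z - 1  [with Z=-3]  = -7; B = min(Z, Y) - 4  [with Z=-3, Y=-7]  = -11; C = min(Y, Z) + 1  [with Y=-7, Z=-3]  = -6; W = min(Y, C) - 3  [with Y=-7, C=-6]  = -10; D = B + 3*C - 4  [with B=-11, C=-6]  = -33; A = 2*W + C - D  [with W=-10, C=-6, D=-33]  = 7.
Change = -7 − 7 = -14.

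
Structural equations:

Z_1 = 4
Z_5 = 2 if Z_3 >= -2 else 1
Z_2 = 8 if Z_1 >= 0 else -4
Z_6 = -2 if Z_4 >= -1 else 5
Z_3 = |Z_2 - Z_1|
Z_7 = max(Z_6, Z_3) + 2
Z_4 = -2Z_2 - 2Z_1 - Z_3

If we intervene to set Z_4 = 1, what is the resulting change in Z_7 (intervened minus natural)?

-1

The intervention breaks the incoming arrows to Z_4: Z_4 = -2Z_2 - 2Z_1 - Z_3 no longer applies, and Z_4 = 1.
Z_2 = 8 if Z_1 >= 0 else -4  [with Z_1=4]  = 8
Z_3 = |Z_2 - Z_1|  [with Z_2=8, Z_1=4]  = 4
Z_6 = -2 if Z_4 >= -1 else 5  [with Z_4=1]  = -2
Z_7 = max(Z_6, Z_3) + 2  [with Z_6=-2, Z_3=4]  = 6
Without intervention: Z_2 = 8 if Z_1 >= 0 else -4  [with Z_1=4]  = 8; Z_3 = |Z_2 - Z_1|  [with Z_2=8, Z_1=4]  = 4; Z_4 = -2Z_2 - 2Z_1 - Z_3  [with Z_2=8, Z_1=4, Z_3=4]  = -28; Z_6 = -2 if Z_4 >= -1 else 5  [with Z_4=-28]  = 5; Z_7 = max(Z_6, Z_3) + 2  [with Z_6=5, Z_3=4]  = 7.
Change = 6 − 7 = -1.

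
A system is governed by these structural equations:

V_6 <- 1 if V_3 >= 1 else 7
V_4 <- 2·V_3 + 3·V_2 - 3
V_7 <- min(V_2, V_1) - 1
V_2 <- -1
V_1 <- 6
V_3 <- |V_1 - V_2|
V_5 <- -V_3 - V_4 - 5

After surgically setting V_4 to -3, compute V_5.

Intervening sets V_4 = -3 and removes its equation (V_4 <- 2·V_3 + 3·V_2 - 3).
V_3 = |V_1 - V_2|  [with V_1=6, V_2=-1]  = 7
V_5 = -V_3 - V_4 - 5  [with V_3=7, V_4=-3]  = -9

-9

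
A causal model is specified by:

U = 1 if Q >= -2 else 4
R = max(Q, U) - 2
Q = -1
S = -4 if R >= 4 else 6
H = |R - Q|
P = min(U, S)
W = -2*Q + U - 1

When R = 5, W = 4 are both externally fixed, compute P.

-4

Under do(R = 5, W = 4), each intervened variable's structural equation is replaced by its fixed value.
U = 1 if Q >= -2 else 4  [with Q=-1]  = 1
S = -4 if R >= 4 else 6  [with R=5]  = -4
P = min(U, S)  [with U=1, S=-4]  = -4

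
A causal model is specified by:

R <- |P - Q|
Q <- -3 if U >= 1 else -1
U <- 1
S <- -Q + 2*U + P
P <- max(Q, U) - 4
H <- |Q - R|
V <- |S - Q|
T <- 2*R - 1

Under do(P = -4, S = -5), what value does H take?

4

The joint intervention fixes P = -4, S = -5, removing each variable's own equation.
Q = -3 if U >= 1 else -1  [with U=1]  = -3
R = |P - Q|  [with P=-4, Q=-3]  = 1
H = |Q - R|  [with Q=-3, R=1]  = 4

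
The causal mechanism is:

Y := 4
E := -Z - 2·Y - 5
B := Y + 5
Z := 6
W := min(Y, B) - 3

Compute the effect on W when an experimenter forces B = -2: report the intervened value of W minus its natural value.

do(B=-2) replaces the equation B := Y + 5 with the constant B = -2.
W = min(Y, B) - 3  [with Y=4, B=-2]  = -5
Without intervention: B = Y + 5  [with Y=4]  = 9; W = min(Y, B) - 3  [with Y=4, B=9]  = 1.
Change = -5 − 1 = -6.

-6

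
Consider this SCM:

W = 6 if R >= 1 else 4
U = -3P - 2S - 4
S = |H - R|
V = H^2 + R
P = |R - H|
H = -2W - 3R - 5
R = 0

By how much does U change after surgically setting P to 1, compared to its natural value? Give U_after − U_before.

Under do(P=1), the mechanism P = |R - H| is discarded; P is fixed at 1.
W = 6 if R >= 1 else 4  [with R=0]  = 4
H = -2W - 3R - 5  [with W=4, R=0]  = -13
S = |H - R|  [with H=-13, R=0]  = 13
U = -3P - 2S - 4  [with P=1, S=13]  = -33
Without intervention: W = 6 if R >= 1 else 4  [with R=0]  = 4; H = -2W - 3R - 5  [with W=4, R=0]  = -13; P = |R - H|  [with R=0, H=-13]  = 13; S = |H - R|  [with H=-13, R=0]  = 13; U = -3P - 2S - 4  [with P=13, S=13]  = -69.
Change = -33 − (-69) = 36.

36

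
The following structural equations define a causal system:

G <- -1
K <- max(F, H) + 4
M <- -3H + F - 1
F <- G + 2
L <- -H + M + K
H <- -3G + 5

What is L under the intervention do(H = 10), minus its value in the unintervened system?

-6

Under do(H=10), the mechanism H <- -3G + 5 is discarded; H is fixed at 10.
F = G + 2  [with G=-1]  = 1
K = max(F, H) + 4  [with F=1, H=10]  = 14
M = -3H + F - 1  [with H=10, F=1]  = -30
L = -H + M + K  [with H=10, M=-30, K=14]  = -26
Without intervention: H = -3G + 5  [with G=-1]  = 8; F = G + 2  [with G=-1]  = 1; K = max(F, H) + 4  [with F=1, H=8]  = 12; M = -3H + F - 1  [with H=8, F=1]  = -24; L = -H + M + K  [with H=8, M=-24, K=12]  = -20.
Change = -26 − (-20) = -6.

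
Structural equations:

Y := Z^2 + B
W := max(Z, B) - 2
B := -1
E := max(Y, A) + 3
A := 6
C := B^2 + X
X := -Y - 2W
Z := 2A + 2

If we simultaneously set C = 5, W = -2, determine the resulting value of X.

-191

Under do(C = 5, W = -2), each intervened variable's structural equation is replaced by its fixed value.
Z = 2A + 2  [with A=6]  = 14
Y = Z^2 + B  [with Z=14, B=-1]  = 195
X = -Y - 2W  [with Y=195, W=-2]  = -191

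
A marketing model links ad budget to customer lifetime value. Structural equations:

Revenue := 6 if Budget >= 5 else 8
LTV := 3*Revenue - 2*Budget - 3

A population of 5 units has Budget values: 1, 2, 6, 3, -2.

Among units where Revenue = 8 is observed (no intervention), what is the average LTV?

Observing Revenue=8 restricts to units where Revenue's equation naturally yields 8: Budget ∈ {1, 2, 3, -2}. In that subpopulation LTV = 19, 17, 15, 25, mean 19.

19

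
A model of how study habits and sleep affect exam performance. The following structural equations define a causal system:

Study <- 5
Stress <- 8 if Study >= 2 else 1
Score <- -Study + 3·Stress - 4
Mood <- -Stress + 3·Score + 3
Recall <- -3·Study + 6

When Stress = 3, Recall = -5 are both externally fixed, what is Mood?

0

The joint intervention fixes Stress = 3, Recall = -5, removing each variable's own equation.
Score = -Study + 3·Stress - 4  [with Study=5, Stress=3]  = 0
Mood = -Stress + 3·Score + 3  [with Stress=3, Score=0]  = 0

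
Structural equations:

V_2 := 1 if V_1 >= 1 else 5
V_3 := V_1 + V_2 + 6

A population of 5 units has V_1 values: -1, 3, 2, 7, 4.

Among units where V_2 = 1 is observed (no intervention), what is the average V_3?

11

Conditioning on V_2=1 selects the 4 unit(s) with V_1 ∈ {3, 2, 7, 4}. Their V_3 values: 10, 9, 14, 11. Mean = 11.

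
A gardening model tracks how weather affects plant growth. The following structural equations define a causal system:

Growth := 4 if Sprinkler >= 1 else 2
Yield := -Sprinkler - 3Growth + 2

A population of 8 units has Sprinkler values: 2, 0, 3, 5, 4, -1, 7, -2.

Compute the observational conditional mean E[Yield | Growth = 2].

Conditioning on Growth=2 selects the 3 unit(s) with Sprinkler ∈ {0, -1, -2}. Their Yield values: -4, -3, -2. Mean = -3.

-3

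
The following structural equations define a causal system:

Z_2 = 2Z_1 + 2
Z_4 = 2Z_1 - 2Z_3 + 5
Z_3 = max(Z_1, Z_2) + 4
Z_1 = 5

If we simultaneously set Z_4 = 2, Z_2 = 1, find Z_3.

Setting Z_4 = 2, Z_2 = 1 by intervention discards those variables' equations.
Z_3 = max(Z_1, Z_2) + 4  [with Z_1=5, Z_2=1]  = 9

9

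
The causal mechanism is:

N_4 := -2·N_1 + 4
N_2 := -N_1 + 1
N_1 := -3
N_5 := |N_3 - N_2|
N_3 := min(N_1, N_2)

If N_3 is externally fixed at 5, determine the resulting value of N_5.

do(N_3=5) replaces the equation N_3 := min(N_1, N_2) with the constant N_3 = 5.
N_2 = -N_1 + 1  [with N_1=-3]  = 4
N_5 = |N_3 - N_2|  [with N_3=5, N_2=4]  = 1

1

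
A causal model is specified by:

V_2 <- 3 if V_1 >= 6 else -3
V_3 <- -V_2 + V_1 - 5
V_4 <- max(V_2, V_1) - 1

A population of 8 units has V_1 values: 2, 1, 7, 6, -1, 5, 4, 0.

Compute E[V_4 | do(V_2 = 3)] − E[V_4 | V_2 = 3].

Every unit gets V_2=3 under the intervention. V_4 values become 2, 2, 6, 5, 2, 4, 3, 2; E[V_4|do(V_2=3)] = 3.25.
E[V_4|V_2=3] averages over only the 2 units with V_2=3 (V_1 = 7, 6): V_4 = 6, 5, mean 5.5.
Difference = 3.25 − 5.5 = -2.25.

-2.25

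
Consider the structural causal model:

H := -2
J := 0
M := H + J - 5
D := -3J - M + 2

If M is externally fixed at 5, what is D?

The intervention breaks the incoming arrows to M: M := H + J - 5 no longer applies, and M = 5.
D = -3J - M + 2  [with J=0, M=5]  = -3

-3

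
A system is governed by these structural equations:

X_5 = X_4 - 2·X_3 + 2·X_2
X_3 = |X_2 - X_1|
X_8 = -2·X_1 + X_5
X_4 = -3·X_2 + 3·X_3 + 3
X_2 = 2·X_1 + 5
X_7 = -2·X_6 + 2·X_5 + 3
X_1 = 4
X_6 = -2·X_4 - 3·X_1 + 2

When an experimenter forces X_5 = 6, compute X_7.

Under do(X_5=6), the mechanism X_5 = X_4 - 2·X_3 + 2·X_2 is discarded; X_5 is fixed at 6.
X_2 = 2·X_1 + 5  [with X_1=4]  = 13
X_3 = |X_2 - X_1|  [with X_2=13, X_1=4]  = 9
X_4 = -3·X_2 + 3·X_3 + 3  [with X_2=13, X_3=9]  = -9
X_6 = -2·X_4 - 3·X_1 + 2  [with X_4=-9, X_1=4]  = 8
X_7 = -2·X_6 + 2·X_5 + 3  [with X_6=8, X_5=6]  = -1

-1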